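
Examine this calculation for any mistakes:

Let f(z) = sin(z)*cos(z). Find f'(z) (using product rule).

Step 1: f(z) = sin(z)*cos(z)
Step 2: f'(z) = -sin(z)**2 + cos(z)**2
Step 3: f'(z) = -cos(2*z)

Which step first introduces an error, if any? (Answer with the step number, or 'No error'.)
Step 3

Step 3 is incorrect due to a sign flip.
The step shows: -cos(2*z)
The correct value should be: cos(2*z)

Explanation: The sign of the whole expression was flipped: the term cos(2*z) was incorrectly written as -cos(2*z)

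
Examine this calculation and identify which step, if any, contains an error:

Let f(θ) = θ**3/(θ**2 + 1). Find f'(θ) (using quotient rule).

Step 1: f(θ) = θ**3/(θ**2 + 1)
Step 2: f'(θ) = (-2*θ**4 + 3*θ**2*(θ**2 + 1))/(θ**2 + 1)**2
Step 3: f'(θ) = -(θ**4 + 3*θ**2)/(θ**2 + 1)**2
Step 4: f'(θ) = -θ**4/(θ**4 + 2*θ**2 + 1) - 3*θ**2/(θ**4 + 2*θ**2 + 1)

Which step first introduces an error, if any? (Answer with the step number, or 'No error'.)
Step 3

Step 3 is incorrect due to a sign flip.
The step shows: -(θ**4 + 3*θ**2)/(θ**2 + 1)**2
The correct value should be: (θ**4 + 3*θ**2)/(θ**2 + 1)**2

Explanation: The sign of the whole expression was flipped: the term (θ**4 + 3*θ**2)/(θ**2 + 1)**2 was incorrectly written as -(θ**4 + 3*θ**2)/(θ**2 + 1)**2
The later steps are derived from this incorrect expression, so the error originates in Step 3.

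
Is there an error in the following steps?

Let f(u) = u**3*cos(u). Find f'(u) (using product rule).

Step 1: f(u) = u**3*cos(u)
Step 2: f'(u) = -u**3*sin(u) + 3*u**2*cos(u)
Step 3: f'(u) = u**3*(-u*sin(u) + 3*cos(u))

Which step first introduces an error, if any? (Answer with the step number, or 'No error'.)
Step 3

Step 3 is incorrect due to a wrong exponent.
The step shows: u**3*(-u*sin(u) + 3*cos(u))
The correct value should be: u**2*(-u*sin(u) + 3*cos(u))

Explanation: The exponent 2 on u was incorrectly written as 3: the term u**2*(-u*sin(u) + 3*cos(u)) was incorrectly written as u**3*(-u*sin(u) + 3*cos(u))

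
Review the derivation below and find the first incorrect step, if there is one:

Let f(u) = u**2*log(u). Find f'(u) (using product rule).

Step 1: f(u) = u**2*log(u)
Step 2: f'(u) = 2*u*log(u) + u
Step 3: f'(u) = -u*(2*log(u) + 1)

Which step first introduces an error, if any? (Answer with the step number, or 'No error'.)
Step 3

Step 3 is incorrect due to a sign flip.
The step shows: -u*(2*log(u) + 1)
The correct value should be: u*(2*log(u) + 1)

Explanation: The sign of the whole expression was flipped: the term u*(2*log(u) + 1) was incorrectly written as -u*(2*log(u) + 1)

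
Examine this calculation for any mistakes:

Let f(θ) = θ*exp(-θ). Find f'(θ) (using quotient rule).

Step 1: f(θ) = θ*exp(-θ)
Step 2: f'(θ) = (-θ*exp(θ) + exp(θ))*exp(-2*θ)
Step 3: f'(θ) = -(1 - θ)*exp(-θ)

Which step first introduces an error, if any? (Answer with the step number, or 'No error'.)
Step 3

Step 3 is incorrect due to a sign flip.
The step shows: -(1 - θ)*exp(-θ)
The correct value should be: (1 - θ)*exp(-θ)

Explanation: The sign of the whole expression was flipped: the term (1 - θ)*exp(-θ) was incorrectly written as -(1 - θ)*exp(-θ)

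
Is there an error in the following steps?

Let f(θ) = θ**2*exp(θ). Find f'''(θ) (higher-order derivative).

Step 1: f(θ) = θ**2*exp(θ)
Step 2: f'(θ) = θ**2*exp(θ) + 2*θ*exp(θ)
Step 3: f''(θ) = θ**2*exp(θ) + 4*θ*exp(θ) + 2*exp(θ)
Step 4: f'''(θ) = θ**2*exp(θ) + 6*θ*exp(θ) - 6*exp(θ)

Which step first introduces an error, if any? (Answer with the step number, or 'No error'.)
Step 4

Step 4 is incorrect due to a sign flip.
The step shows: θ**2*exp(θ) + 6*θ*exp(θ) - 6*exp(θ)
The correct value should be: θ**2*exp(θ) + 6*θ*exp(θ) + 6*exp(θ)

Explanation: The sign of one term was flipped: the term 6*exp(θ) was incorrectly written as -6*exp(θ)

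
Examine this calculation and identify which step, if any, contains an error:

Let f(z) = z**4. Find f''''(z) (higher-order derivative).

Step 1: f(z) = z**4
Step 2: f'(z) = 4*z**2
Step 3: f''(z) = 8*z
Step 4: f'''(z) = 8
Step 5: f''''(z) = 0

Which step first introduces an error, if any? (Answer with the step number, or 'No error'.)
Step 2

Step 2 is incorrect due to a wrong exponent.
The step shows: 4*z**2
The correct value should be: 4*z**3

Explanation: The exponent 3 on z was incorrectly written as 2: the term 4*z**3 was incorrectly written as 4*z**2
The later steps are derived from this incorrect expression, so the error originates in Step 2.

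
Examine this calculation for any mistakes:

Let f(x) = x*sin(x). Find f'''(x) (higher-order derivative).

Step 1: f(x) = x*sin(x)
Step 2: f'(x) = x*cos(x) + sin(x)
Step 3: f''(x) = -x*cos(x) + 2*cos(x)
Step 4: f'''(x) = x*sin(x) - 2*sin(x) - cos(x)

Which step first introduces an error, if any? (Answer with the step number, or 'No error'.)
Step 3

Step 3 is incorrect due to a wrong trig function.
The step shows: -x*cos(x) + 2*cos(x)
The correct value should be: -x*sin(x) + 2*cos(x)

Explanation: sin(x) was incorrectly written as cos(x): the term -x*sin(x) was incorrectly written as -x*cos(x)
The later steps are derived from this incorrect expression, so the error originates in Step 3.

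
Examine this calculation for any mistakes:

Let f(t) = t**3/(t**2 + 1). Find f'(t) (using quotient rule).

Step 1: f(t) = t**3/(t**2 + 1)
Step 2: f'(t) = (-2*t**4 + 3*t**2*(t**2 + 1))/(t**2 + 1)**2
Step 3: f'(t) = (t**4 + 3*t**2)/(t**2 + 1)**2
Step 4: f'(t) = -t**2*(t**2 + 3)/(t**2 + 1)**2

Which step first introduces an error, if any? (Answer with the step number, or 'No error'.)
Step 4

Step 4 is incorrect due to a sign flip.
The step shows: -t**2*(t**2 + 3)/(t**2 + 1)**2
The correct value should be: t**2*(t**2 + 3)/(t**2 + 1)**2

Explanation: The sign of the whole expression was flipped: the term t**2*(t**2 + 3)/(t**2 + 1)**2 was incorrectly written as -t**2*(t**2 + 3)/(t**2 + 1)**2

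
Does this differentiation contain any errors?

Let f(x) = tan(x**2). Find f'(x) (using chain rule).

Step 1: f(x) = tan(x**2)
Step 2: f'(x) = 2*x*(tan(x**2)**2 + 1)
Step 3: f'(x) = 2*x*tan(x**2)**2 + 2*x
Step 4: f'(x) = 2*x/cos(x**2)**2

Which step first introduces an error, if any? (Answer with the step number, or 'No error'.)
No error

All steps in this derivation are correct.
The final answer f'(x) = 2*x/cos(x**2)**2 is valid.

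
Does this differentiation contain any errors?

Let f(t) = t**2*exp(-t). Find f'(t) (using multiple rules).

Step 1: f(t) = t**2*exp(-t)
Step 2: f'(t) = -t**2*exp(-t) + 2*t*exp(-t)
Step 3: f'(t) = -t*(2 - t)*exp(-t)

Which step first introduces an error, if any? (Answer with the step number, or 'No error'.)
Step 3

Step 3 is incorrect due to a sign flip.
The step shows: -t*(2 - t)*exp(-t)
The correct value should be: t*(2 - t)*exp(-t)

Explanation: The sign of the whole expression was flipped: the term t*(2 - t)*exp(-t) was incorrectly written as -t*(2 - t)*exp(-t)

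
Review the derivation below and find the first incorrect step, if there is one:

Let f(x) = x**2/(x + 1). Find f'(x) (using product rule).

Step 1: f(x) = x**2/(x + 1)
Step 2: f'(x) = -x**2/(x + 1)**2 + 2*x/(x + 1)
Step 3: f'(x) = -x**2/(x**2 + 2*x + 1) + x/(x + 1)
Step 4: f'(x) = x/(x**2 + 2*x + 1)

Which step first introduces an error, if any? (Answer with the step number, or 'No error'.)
Step 3

Step 3 is incorrect due to a wrong coefficient.
The step shows: -x**2/(x**2 + 2*x + 1) + x/(x + 1)
The correct value should be: -x**2/(x**2 + 2*x + 1) + 2*x/(x + 1)

Explanation: The coefficient 2 was incorrectly written as 1: the term 2*x/(x + 1) was incorrectly written as x/(x + 1)
The later steps are derived from this incorrect expression, so the error originates in Step 3.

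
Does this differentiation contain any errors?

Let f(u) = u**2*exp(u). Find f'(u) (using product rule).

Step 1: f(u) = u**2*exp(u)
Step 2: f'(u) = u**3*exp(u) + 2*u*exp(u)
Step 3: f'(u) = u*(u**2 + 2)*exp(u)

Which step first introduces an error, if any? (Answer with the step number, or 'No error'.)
Step 2

Step 2 is incorrect due to a wrong exponent.
The step shows: u**3*exp(u) + 2*u*exp(u)
The correct value should be: u**2*exp(u) + 2*u*exp(u)

Explanation: The exponent 2 on u was incorrectly written as 3: the term u**2*exp(u) was incorrectly written as u**3*exp(u)
The later steps are derived from this incorrect expression, so the error originates in Step 2.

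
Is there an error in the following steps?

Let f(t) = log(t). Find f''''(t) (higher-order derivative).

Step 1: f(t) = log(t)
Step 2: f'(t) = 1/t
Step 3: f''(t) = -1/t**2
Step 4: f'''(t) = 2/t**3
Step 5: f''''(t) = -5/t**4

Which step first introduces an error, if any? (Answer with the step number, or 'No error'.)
Step 5

Step 5 is incorrect due to a wrong coefficient.
The step shows: -5/t**4
The correct value should be: -6/t**4

Explanation: The coefficient -6 was incorrectly written as -5: the term -6/t**4 was incorrectly written as -5/t**4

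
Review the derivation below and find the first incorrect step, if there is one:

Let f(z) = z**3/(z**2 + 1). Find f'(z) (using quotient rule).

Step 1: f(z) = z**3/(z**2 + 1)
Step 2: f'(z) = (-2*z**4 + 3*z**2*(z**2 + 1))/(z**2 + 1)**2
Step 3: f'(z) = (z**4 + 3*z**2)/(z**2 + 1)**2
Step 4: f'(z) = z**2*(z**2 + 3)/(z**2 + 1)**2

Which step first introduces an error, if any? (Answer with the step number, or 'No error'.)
No error

All steps in this derivation are correct.
The final answer f'(z) = z**2*(z**2 + 3)/(z**2 + 1)**2 is valid.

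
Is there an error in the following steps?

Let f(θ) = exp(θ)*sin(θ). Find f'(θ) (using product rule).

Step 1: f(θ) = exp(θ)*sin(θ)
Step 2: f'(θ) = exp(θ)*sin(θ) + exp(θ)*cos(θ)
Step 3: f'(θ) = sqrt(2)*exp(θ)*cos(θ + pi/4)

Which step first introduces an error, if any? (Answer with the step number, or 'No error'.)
Step 3

Step 3 is incorrect due to a wrong trig function.
The step shows: sqrt(2)*exp(θ)*cos(θ + pi/4)
The correct value should be: sqrt(2)*exp(θ)*sin(θ + pi/4)

Explanation: sin(θ + pi/4) was incorrectly written as cos(θ + pi/4): the term sqrt(2)*exp(θ)*sin(θ + pi/4) was incorrectly written as sqrt(2)*exp(θ)*cos(θ + pi/4)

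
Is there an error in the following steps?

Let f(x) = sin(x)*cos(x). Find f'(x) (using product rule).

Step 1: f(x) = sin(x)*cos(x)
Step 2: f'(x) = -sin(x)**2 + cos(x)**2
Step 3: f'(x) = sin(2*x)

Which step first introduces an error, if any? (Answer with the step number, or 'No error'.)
Step 3

Step 3 is incorrect due to a wrong trig function.
The step shows: sin(2*x)
The correct value should be: cos(2*x)

Explanation: cos(2*x) was incorrectly written as sin(2*x): the term cos(2*x) was incorrectly written as sin(2*x)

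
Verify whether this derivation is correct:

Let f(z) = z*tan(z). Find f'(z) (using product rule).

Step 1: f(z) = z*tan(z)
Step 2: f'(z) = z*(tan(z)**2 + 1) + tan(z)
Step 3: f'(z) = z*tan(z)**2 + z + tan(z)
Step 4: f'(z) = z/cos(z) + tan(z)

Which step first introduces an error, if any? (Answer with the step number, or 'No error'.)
Step 4

Step 4 is incorrect due to a wrong exponent.
The step shows: z/cos(z) + tan(z)
The correct value should be: z/cos(z)**2 + tan(z)

Explanation: The exponent -2 on cos(z) was incorrectly written as -1: the term z/cos(z)**2 was incorrectly written as z/cos(z)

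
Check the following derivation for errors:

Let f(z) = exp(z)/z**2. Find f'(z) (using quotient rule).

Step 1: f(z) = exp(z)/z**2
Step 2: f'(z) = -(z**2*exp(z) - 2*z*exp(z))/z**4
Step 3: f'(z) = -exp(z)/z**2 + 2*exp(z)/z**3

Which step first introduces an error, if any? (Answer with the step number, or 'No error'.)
Step 2

Step 2 is incorrect due to a sign flip.
The step shows: -(z**2*exp(z) - 2*z*exp(z))/z**4
The correct value should be: (z**2*exp(z) - 2*z*exp(z))/z**4

Explanation: The sign of the whole expression was flipped: the term (z**2*exp(z) - 2*z*exp(z))/z**4 was incorrectly written as -(z**2*exp(z) - 2*z*exp(z))/z**4
The later steps are derived from this incorrect expression, so the error originates in Step 2.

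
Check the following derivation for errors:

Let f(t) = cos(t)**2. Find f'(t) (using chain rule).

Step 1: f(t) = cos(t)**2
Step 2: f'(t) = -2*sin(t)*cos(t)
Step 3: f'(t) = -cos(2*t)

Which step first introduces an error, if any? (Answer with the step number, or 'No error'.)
Step 3

Step 3 is incorrect due to a wrong trig function.
The step shows: -cos(2*t)
The correct value should be: -sin(2*t)

Explanation: sin(2*t) was incorrectly written as cos(2*t): the term -sin(2*t) was incorrectly written as -cos(2*t)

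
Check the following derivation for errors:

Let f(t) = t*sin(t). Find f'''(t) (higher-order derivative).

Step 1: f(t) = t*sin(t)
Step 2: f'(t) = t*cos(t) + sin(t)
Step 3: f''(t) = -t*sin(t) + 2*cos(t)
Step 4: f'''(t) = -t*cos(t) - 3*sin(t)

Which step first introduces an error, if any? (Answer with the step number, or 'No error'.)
No error

All steps in this derivation are correct.
The final answer f'''(t) = -t*cos(t) - 3*sin(t) is valid.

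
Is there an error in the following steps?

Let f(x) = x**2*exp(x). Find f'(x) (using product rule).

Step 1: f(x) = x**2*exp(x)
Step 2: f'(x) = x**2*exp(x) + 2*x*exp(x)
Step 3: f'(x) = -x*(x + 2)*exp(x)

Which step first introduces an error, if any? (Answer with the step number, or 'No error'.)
Step 3

Step 3 is incorrect due to a sign flip.
The step shows: -x*(x + 2)*exp(x)
The correct value should be: x*(x + 2)*exp(x)

Explanation: The sign of the whole expression was flipped: the term x*(x + 2)*exp(x) was incorrectly written as -x*(x + 2)*exp(x)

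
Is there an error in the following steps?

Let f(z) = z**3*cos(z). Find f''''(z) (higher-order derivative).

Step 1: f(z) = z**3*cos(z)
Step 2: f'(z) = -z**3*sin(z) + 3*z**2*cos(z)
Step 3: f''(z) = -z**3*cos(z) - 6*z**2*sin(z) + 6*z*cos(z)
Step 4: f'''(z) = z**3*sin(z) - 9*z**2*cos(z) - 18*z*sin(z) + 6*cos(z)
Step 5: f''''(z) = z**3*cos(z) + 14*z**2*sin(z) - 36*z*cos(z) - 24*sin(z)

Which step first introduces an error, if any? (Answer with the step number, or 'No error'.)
Step 5

Step 5 is incorrect due to a wrong coefficient.
The step shows: z**3*cos(z) + 14*z**2*sin(z) - 36*z*cos(z) - 24*sin(z)
The correct value should be: z**3*cos(z) + 12*z**2*sin(z) - 36*z*cos(z) - 24*sin(z)

Explanation: The coefficient 12 was incorrectly written as 14: the term 12*z**2*sin(z) was incorrectly written as 14*z**2*sin(z)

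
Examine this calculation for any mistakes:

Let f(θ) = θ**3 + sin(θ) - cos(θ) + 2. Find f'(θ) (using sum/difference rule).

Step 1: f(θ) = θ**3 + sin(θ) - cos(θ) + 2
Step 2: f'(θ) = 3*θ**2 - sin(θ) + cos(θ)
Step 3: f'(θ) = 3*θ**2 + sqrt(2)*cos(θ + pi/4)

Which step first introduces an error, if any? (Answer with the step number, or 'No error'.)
Step 2

Step 2 is incorrect due to a sign flip.
The step shows: 3*θ**2 - sin(θ) + cos(θ)
The correct value should be: 3*θ**2 + sin(θ) + cos(θ)

Explanation: The sign of one term was flipped: the term sin(θ) was incorrectly written as -sin(θ)
The later steps are derived from this incorrect expression, so the error originates in Step 2.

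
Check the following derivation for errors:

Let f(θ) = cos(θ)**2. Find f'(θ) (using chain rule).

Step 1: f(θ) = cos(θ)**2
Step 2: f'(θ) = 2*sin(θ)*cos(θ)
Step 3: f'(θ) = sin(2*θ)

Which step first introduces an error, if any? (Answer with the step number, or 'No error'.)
Step 2

Step 2 is incorrect due to a sign flip.
The step shows: 2*sin(θ)*cos(θ)
The correct value should be: -2*sin(θ)*cos(θ)

Explanation: The sign of the whole expression was flipped: the term -2*sin(θ)*cos(θ) was incorrectly written as 2*sin(θ)*cos(θ)
The later steps are derived from this incorrect expression, so the error originates in Step 2.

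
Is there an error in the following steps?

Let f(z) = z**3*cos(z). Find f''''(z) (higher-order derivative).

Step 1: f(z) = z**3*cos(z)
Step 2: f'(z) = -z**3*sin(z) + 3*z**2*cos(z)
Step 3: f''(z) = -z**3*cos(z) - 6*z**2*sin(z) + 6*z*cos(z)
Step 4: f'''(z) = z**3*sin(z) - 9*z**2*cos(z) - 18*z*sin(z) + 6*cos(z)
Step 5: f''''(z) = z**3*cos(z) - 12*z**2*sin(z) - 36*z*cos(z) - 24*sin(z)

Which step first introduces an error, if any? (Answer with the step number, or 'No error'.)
Step 5

Step 5 is incorrect due to a sign flip.
The step shows: z**3*cos(z) - 12*z**2*sin(z) - 36*z*cos(z) - 24*sin(z)
The correct value should be: z**3*cos(z) + 12*z**2*sin(z) - 36*z*cos(z) - 24*sin(z)

Explanation: The sign of one term was flipped: the term 12*z**2*sin(z) was incorrectly written as -12*z**2*sin(z)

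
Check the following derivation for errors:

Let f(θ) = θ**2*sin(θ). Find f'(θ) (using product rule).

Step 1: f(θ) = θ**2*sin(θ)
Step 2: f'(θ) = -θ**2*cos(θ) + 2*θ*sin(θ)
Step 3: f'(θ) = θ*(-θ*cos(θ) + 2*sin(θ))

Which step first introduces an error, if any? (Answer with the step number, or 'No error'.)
Step 2

Step 2 is incorrect due to a sign flip.
The step shows: -θ**2*cos(θ) + 2*θ*sin(θ)
The correct value should be: θ**2*cos(θ) + 2*θ*sin(θ)

Explanation: The sign of one term was flipped: the term θ**2*cos(θ) was incorrectly written as -θ**2*cos(θ)
The later steps are derived from this incorrect expression, so the error originates in Step 2.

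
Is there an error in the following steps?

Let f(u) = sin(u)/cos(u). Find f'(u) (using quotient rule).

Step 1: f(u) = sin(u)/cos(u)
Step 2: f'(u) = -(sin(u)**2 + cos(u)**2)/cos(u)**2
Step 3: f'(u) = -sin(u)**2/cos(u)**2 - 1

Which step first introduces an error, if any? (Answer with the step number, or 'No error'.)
Step 2

Step 2 is incorrect due to a sign flip.
The step shows: -(sin(u)**2 + cos(u)**2)/cos(u)**2
The correct value should be: (sin(u)**2 + cos(u)**2)/cos(u)**2

Explanation: The sign of the whole expression was flipped: the term (sin(u)**2 + cos(u)**2)/cos(u)**2 was incorrectly written as -(sin(u)**2 + cos(u)**2)/cos(u)**2
The later steps are derived from this incorrect expression, so the error originates in Step 2.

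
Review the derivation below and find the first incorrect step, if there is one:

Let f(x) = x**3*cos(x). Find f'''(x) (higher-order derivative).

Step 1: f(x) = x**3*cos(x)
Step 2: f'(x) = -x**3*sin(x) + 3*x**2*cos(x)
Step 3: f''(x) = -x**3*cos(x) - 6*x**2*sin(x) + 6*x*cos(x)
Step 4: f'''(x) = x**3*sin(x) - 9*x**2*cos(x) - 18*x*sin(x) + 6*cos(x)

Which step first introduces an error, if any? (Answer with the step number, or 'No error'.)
No error

All steps in this derivation are correct.
The final answer f'''(x) = x**3*sin(x) - 9*x**2*cos(x) - 18*x*sin(x) + 6*cos(x) is valid.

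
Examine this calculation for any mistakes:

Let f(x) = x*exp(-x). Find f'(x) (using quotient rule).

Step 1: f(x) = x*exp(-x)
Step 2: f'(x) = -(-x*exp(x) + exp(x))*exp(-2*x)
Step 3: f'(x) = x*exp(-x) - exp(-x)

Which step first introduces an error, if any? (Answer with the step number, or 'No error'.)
Step 2

Step 2 is incorrect due to a sign flip.
The step shows: -(-x*exp(x) + exp(x))*exp(-2*x)
The correct value should be: (-x*exp(x) + exp(x))*exp(-2*x)

Explanation: The sign of the whole expression was flipped: the term (-x*exp(x) + exp(x))*exp(-2*x) was incorrectly written as -(-x*exp(x) + exp(x))*exp(-2*x)
The later steps are derived from this incorrect expression, so the error originates in Step 2.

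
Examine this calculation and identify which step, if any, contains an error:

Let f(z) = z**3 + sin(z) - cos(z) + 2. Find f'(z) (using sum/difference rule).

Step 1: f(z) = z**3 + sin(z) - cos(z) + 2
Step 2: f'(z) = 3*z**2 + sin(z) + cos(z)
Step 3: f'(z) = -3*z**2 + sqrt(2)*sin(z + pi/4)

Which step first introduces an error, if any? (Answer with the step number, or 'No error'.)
Step 3

Step 3 is incorrect due to a sign flip.
The step shows: -3*z**2 + sqrt(2)*sin(z + pi/4)
The correct value should be: 3*z**2 + sqrt(2)*sin(z + pi/4)

Explanation: The sign of one term was flipped: the term 3*z**2 was incorrectly written as -3*z**2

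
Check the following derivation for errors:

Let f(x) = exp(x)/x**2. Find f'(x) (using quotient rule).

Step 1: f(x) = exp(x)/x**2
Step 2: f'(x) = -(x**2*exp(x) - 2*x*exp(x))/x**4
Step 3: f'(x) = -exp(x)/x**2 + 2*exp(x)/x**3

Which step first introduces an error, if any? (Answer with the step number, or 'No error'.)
Step 2

Step 2 is incorrect due to a sign flip.
The step shows: -(x**2*exp(x) - 2*x*exp(x))/x**4
The correct value should be: (x**2*exp(x) - 2*x*exp(x))/x**4

Explanation: The sign of the whole expression was flipped: the term (x**2*exp(x) - 2*x*exp(x))/x**4 was incorrectly written as -(x**2*exp(x) - 2*x*exp(x))/x**4
The later steps are derived from this incorrect expression, so the error originates in Step 2.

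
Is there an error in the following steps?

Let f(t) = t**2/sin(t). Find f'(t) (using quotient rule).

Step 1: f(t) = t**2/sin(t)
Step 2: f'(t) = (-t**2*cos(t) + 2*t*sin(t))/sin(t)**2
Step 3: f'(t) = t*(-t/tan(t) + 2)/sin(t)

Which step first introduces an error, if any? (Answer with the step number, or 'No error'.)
No error

All steps in this derivation are correct.
The final answer f'(t) = t*(-t/tan(t) + 2)/sin(t) is valid.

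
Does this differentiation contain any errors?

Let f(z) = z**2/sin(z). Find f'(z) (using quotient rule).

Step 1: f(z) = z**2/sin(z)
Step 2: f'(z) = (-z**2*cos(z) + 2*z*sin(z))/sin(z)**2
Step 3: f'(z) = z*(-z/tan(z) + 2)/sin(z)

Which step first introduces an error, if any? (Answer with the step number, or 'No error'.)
No error

All steps in this derivation are correct.
The final answer f'(z) = z*(-z/tan(z) + 2)/sin(z) is valid.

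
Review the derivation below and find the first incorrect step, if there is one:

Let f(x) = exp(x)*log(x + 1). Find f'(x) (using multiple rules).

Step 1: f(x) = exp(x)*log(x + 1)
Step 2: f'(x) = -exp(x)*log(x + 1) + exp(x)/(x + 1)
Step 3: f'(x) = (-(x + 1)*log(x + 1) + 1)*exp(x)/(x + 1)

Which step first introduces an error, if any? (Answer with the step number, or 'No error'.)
Step 2

Step 2 is incorrect due to a sign flip.
The step shows: -exp(x)*log(x + 1) + exp(x)/(x + 1)
The correct value should be: exp(x)*log(x + 1) + exp(x)/(x + 1)

Explanation: The sign of one term was flipped: the term exp(x)*log(x + 1) was incorrectly written as -exp(x)*log(x + 1)
The later steps are derived from this incorrect expression, so the error originates in Step 2.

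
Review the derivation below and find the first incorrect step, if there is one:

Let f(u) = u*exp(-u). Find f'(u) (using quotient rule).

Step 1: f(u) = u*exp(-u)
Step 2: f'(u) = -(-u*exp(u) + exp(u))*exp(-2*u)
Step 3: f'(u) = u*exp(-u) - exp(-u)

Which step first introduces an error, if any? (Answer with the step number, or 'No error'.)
Step 2

Step 2 is incorrect due to a sign flip.
The step shows: -(-u*exp(u) + exp(u))*exp(-2*u)
The correct value should be: (-u*exp(u) + exp(u))*exp(-2*u)

Explanation: The sign of the whole expression was flipped: the term (-u*exp(u) + exp(u))*exp(-2*u) was incorrectly written as -(-u*exp(u) + exp(u))*exp(-2*u)
The later steps are derived from this incorrect expression, so the error originates in Step 2.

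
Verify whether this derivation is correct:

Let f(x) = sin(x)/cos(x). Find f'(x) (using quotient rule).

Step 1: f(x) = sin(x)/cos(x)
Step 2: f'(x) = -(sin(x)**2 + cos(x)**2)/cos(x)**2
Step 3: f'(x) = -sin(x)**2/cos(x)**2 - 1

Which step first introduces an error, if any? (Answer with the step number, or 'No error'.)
Step 2

Step 2 is incorrect due to a sign flip.
The step shows: -(sin(x)**2 + cos(x)**2)/cos(x)**2
The correct value should be: (sin(x)**2 + cos(x)**2)/cos(x)**2

Explanation: The sign of the whole expression was flipped: the term (sin(x)**2 + cos(x)**2)/cos(x)**2 was incorrectly written as -(sin(x)**2 + cos(x)**2)/cos(x)**2
The later steps are derived from this incorrect expression, so the error originates in Step 2.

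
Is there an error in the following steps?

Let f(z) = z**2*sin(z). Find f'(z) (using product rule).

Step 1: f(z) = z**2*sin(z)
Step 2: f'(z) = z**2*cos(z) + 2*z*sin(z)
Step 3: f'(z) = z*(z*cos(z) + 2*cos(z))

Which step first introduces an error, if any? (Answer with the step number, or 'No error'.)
Step 3

Step 3 is incorrect due to a wrong trig function.
The step shows: z*(z*cos(z) + 2*cos(z))
The correct value should be: z*(z*cos(z) + 2*sin(z))

Explanation: sin(z) was incorrectly written as cos(z): the term z*(z*cos(z) + 2*sin(z)) was incorrectly written as z*(z*cos(z) + 2*cos(z))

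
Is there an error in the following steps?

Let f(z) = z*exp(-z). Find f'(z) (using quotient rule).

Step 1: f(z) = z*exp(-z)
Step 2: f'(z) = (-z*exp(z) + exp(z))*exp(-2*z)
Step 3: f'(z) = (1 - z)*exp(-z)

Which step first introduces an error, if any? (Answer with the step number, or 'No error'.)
No error

All steps in this derivation are correct.
The final answer f'(z) = (1 - z)*exp(-z) is valid.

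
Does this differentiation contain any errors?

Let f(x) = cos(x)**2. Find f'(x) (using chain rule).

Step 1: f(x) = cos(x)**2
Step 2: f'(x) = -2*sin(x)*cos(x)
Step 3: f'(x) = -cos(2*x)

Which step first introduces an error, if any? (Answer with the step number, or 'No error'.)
Step 3

Step 3 is incorrect due to a wrong trig function.
The step shows: -cos(2*x)
The correct value should be: -sin(2*x)

Explanation: sin(2*x) was incorrectly written as cos(2*x): the term -sin(2*x) was incorrectly written as -cos(2*x)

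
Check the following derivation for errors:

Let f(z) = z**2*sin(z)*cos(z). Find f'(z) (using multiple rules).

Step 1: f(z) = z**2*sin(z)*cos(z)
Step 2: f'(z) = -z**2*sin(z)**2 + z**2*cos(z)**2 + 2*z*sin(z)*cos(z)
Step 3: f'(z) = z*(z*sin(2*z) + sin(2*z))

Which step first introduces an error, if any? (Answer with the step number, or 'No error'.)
Step 3

Step 3 is incorrect due to a wrong trig function.
The step shows: z*(z*sin(2*z) + sin(2*z))
The correct value should be: z*(z*cos(2*z) + sin(2*z))

Explanation: cos(2*z) was incorrectly written as sin(2*z): the term z*(z*cos(2*z) + sin(2*z)) was incorrectly written as z*(z*sin(2*z) + sin(2*z))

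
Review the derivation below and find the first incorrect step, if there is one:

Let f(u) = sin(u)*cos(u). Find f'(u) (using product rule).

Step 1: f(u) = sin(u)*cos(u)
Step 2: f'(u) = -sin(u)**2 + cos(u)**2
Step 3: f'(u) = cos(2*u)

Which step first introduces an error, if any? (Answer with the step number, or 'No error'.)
No error

All steps in this derivation are correct.
The final answer f'(u) = cos(2*u) is valid.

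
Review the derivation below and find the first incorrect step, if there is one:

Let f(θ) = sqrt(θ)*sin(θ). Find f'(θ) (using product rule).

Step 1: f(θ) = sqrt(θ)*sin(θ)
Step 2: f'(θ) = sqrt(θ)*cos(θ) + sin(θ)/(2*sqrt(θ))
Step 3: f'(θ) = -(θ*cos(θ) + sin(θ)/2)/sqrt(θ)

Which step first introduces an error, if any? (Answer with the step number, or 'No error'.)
Step 3

Step 3 is incorrect due to a sign flip.
The step shows: -(θ*cos(θ) + sin(θ)/2)/sqrt(θ)
The correct value should be: (θ*cos(θ) + sin(θ)/2)/sqrt(θ)

Explanation: The sign of the whole expression was flipped: the term (θ*cos(θ) + sin(θ)/2)/sqrt(θ) was incorrectly written as -(θ*cos(θ) + sin(θ)/2)/sqrt(θ)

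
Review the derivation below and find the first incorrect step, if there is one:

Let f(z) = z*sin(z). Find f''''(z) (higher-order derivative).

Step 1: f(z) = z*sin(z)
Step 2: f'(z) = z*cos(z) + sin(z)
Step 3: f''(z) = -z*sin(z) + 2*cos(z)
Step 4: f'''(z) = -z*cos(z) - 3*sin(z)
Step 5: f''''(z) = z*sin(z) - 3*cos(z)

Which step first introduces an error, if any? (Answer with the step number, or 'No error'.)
Step 5

Step 5 is incorrect due to a wrong coefficient.
The step shows: z*sin(z) - 3*cos(z)
The correct value should be: z*sin(z) - 4*cos(z)

Explanation: The coefficient -4 was incorrectly written as -3: the term -4*cos(z) was incorrectly written as -3*cos(z)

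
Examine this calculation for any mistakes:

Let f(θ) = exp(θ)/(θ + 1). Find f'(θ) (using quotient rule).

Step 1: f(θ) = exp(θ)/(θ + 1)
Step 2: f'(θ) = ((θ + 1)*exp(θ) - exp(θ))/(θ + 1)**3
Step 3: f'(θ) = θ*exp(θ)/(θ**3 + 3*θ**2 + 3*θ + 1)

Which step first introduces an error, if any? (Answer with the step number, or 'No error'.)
Step 2

Step 2 is incorrect due to a wrong exponent.
The step shows: ((θ + 1)*exp(θ) - exp(θ))/(θ + 1)**3
The correct value should be: ((θ + 1)*exp(θ) - exp(θ))/(θ + 1)**2

Explanation: The exponent -2 on θ + 1 was incorrectly written as -3: the term ((θ + 1)*exp(θ) - exp(θ))/(θ + 1)**2 was incorrectly written as ((θ + 1)*exp(θ) - exp(θ))/(θ + 1)**3
The later steps are derived from this incorrect expression, so the error originates in Step 2.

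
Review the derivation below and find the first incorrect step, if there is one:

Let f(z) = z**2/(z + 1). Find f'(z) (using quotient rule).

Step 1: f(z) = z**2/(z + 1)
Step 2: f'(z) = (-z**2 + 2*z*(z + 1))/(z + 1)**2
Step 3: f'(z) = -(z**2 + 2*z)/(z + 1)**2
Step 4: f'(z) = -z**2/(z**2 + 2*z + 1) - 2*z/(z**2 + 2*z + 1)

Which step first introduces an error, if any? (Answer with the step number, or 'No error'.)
Step 3

Step 3 is incorrect due to a sign flip.
The step shows: -(z**2 + 2*z)/(z + 1)**2
The correct value should be: (z**2 + 2*z)/(z + 1)**2

Explanation: The sign of the whole expression was flipped: the term (z**2 + 2*z)/(z + 1)**2 was incorrectly written as -(z**2 + 2*z)/(z + 1)**2
The later steps are derived from this incorrect expression, so the error originates in Step 3.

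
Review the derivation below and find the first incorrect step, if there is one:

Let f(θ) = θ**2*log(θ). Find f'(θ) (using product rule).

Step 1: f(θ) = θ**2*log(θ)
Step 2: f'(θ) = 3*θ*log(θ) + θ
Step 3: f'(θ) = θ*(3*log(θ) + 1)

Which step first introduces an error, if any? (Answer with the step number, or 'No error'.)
Step 2

Step 2 is incorrect due to a wrong coefficient.
The step shows: 3*θ*log(θ) + θ
The correct value should be: 2*θ*log(θ) + θ

Explanation: The coefficient 2 was incorrectly written as 3: the term 2*θ*log(θ) was incorrectly written as 3*θ*log(θ)
The later steps are derived from this incorrect expression, so the error originates in Step 2.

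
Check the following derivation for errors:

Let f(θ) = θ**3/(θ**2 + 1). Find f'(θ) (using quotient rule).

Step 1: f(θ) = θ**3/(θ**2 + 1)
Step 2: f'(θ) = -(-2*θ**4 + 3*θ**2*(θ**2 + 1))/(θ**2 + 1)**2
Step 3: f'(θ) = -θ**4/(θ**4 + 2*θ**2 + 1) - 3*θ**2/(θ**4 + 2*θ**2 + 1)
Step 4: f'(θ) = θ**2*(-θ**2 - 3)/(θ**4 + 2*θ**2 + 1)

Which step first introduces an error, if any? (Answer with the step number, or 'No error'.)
Step 2

Step 2 is incorrect due to a sign flip.
The step shows: -(-2*θ**4 + 3*θ**2*(θ**2 + 1))/(θ**2 + 1)**2
The correct value should be: (-2*θ**4 + 3*θ**2*(θ**2 + 1))/(θ**2 + 1)**2

Explanation: The sign of the whole expression was flipped: the term (-2*θ**4 + 3*θ**2*(θ**2 + 1))/(θ**2 + 1)**2 was incorrectly written as -(-2*θ**4 + 3*θ**2*(θ**2 + 1))/(θ**2 + 1)**2
The later steps are derived from this incorrect expression, so the error originates in Step 2.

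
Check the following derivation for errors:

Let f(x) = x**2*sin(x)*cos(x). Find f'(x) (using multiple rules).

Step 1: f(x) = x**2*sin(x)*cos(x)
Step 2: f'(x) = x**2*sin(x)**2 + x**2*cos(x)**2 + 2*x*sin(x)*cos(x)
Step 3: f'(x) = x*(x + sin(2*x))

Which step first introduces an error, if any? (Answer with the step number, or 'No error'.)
Step 2

Step 2 is incorrect due to a sign flip.
The step shows: x**2*sin(x)**2 + x**2*cos(x)**2 + 2*x*sin(x)*cos(x)
The correct value should be: -x**2*sin(x)**2 + x**2*cos(x)**2 + 2*x*sin(x)*cos(x)

Explanation: The sign of one term was flipped: the term -x**2*sin(x)**2 was incorrectly written as x**2*sin(x)**2
The later steps are derived from this incorrect expression, so the error originates in Step 2.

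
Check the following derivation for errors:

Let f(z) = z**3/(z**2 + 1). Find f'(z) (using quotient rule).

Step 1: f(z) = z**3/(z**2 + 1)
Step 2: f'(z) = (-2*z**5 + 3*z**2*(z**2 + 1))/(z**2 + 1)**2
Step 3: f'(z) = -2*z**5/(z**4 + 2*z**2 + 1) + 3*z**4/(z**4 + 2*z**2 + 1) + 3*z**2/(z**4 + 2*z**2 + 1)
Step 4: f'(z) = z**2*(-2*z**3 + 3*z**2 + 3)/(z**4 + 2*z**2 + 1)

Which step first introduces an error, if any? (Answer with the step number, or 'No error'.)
Step 2

Step 2 is incorrect due to a wrong exponent.
The step shows: (-2*z**5 + 3*z**2*(z**2 + 1))/(z**2 + 1)**2
The correct value should be: (-2*z**4 + 3*z**2*(z**2 + 1))/(z**2 + 1)**2

Explanation: The exponent 4 on z was incorrectly written as 5: the term (-2*z**4 + 3*z**2*(z**2 + 1))/(z**2 + 1)**2 was incorrectly written as (-2*z**5 + 3*z**2*(z**2 + 1))/(z**2 + 1)**2
The later steps are derived from this incorrect expression, so the error originates in Step 2.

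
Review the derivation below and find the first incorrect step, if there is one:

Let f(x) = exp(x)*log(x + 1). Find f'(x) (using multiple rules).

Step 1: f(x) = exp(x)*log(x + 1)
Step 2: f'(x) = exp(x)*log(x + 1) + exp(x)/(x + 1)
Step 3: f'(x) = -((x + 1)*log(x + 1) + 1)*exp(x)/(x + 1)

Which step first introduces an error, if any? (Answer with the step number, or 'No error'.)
Step 3

Step 3 is incorrect due to a sign flip.
The step shows: -((x + 1)*log(x + 1) + 1)*exp(x)/(x + 1)
The correct value should be: ((x + 1)*log(x + 1) + 1)*exp(x)/(x + 1)

Explanation: The sign of the whole expression was flipped: the term ((x + 1)*log(x + 1) + 1)*exp(x)/(x + 1) was incorrectly written as -((x + 1)*log(x + 1) + 1)*exp(x)/(x + 1)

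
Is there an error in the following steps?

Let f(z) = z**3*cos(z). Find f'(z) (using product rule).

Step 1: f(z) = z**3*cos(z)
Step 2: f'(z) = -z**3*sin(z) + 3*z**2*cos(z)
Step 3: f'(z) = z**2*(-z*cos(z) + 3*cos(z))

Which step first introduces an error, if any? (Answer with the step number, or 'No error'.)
Step 3

Step 3 is incorrect due to a wrong trig function.
The step shows: z**2*(-z*cos(z) + 3*cos(z))
The correct value should be: z**2*(-z*sin(z) + 3*cos(z))

Explanation: sin(z) was incorrectly written as cos(z): the term z**2*(-z*sin(z) + 3*cos(z)) was incorrectly written as z**2*(-z*cos(z) + 3*cos(z))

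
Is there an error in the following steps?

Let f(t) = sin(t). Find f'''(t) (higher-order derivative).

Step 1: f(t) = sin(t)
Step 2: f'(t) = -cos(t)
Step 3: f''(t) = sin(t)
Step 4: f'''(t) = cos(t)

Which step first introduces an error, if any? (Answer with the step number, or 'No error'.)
Step 2

Step 2 is incorrect due to a sign flip.
The step shows: -cos(t)
The correct value should be: cos(t)

Explanation: The sign of the whole expression was flipped: the term cos(t) was incorrectly written as -cos(t)
The later steps are derived from this incorrect expression, so the error originates in Step 2.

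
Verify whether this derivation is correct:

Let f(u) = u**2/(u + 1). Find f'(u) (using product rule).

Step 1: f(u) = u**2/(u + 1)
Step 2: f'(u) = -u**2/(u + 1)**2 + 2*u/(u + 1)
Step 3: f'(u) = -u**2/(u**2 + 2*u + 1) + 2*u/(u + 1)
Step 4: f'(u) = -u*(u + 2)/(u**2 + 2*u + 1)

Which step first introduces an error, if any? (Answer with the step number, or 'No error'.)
Step 4

Step 4 is incorrect due to a sign flip.
The step shows: -u*(u + 2)/(u**2 + 2*u + 1)
The correct value should be: u*(u + 2)/(u**2 + 2*u + 1)

Explanation: The sign of the whole expression was flipped: the term u*(u + 2)/(u**2 + 2*u + 1) was incorrectly written as -u*(u + 2)/(u**2 + 2*u + 1)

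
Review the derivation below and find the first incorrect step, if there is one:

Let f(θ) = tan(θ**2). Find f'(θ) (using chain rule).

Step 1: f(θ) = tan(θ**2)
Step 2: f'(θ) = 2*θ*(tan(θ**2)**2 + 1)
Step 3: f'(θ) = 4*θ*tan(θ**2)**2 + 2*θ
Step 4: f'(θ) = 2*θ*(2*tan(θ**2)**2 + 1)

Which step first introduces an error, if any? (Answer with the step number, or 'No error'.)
Step 3

Step 3 is incorrect due to a wrong coefficient.
The step shows: 4*θ*tan(θ**2)**2 + 2*θ
The correct value should be: 2*θ*tan(θ**2)**2 + 2*θ

Explanation: The coefficient 2 was incorrectly written as 4: the term 2*θ*tan(θ**2)**2 was incorrectly written as 4*θ*tan(θ**2)**2
The later steps are derived from this incorrect expression, so the error originates in Step 3.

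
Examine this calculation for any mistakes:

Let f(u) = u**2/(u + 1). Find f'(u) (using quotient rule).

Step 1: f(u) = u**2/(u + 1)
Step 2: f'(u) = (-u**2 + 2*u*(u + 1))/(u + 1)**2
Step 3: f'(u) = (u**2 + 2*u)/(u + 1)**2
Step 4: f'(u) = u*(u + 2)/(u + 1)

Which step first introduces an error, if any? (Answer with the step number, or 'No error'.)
Step 4

Step 4 is incorrect due to a wrong exponent.
The step shows: u*(u + 2)/(u + 1)
The correct value should be: u*(u + 2)/(u + 1)**2

Explanation: The exponent -2 on u + 1 was incorrectly written as -1: the term u*(u + 2)/(u + 1)**2 was incorrectly written as u*(u + 2)/(u + 1)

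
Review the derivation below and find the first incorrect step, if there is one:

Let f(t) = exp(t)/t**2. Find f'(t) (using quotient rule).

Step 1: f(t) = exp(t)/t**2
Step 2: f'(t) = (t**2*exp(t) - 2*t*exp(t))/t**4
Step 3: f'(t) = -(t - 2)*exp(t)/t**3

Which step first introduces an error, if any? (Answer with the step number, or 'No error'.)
Step 3

Step 3 is incorrect due to a sign flip.
The step shows: -(t - 2)*exp(t)/t**3
The correct value should be: (t - 2)*exp(t)/t**3

Explanation: The sign of the whole expression was flipped: the term (t - 2)*exp(t)/t**3 was incorrectly written as -(t - 2)*exp(t)/t**3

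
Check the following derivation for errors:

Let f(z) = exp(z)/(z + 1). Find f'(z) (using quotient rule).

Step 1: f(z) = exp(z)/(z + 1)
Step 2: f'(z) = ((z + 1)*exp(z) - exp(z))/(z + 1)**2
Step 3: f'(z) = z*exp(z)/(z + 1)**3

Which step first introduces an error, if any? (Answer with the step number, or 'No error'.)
Step 3

Step 3 is incorrect due to a wrong exponent.
The step shows: z*exp(z)/(z + 1)**3
The correct value should be: z*exp(z)/(z + 1)**2

Explanation: The exponent -2 on z + 1 was incorrectly written as -3: the term z*exp(z)/(z + 1)**2 was incorrectly written as z*exp(z)/(z + 1)**3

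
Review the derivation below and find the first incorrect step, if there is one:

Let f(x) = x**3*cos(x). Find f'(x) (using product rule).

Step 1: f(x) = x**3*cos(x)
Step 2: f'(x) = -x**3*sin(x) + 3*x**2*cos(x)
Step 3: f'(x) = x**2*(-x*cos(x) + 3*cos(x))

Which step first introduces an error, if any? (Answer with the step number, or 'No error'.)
Step 3

Step 3 is incorrect due to a wrong trig function.
The step shows: x**2*(-x*cos(x) + 3*cos(x))
The correct value should be: x**2*(-x*sin(x) + 3*cos(x))

Explanation: sin(x) was incorrectly written as cos(x): the term x**2*(-x*sin(x) + 3*cos(x)) was incorrectly written as x**2*(-x*cos(x) + 3*cos(x))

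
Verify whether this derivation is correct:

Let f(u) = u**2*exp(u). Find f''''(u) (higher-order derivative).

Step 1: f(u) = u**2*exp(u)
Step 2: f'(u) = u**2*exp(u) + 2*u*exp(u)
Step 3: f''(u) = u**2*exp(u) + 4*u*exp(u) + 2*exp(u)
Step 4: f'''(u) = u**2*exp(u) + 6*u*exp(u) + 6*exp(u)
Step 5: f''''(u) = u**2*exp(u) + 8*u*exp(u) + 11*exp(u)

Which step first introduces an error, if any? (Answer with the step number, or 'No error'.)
Step 5

Step 5 is incorrect due to a wrong coefficient.
The step shows: u**2*exp(u) + 8*u*exp(u) + 11*exp(u)
The correct value should be: u**2*exp(u) + 8*u*exp(u) + 12*exp(u)

Explanation: The coefficient 12 was incorrectly written as 11: the term 12*exp(u) was incorrectly written as 11*exp(u)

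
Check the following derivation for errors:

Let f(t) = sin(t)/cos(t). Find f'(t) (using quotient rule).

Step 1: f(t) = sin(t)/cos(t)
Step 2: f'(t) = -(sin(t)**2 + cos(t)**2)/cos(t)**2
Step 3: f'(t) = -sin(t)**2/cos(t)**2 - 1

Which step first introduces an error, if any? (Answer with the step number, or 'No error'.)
Step 2

Step 2 is incorrect due to a sign flip.
The step shows: -(sin(t)**2 + cos(t)**2)/cos(t)**2
The correct value should be: (sin(t)**2 + cos(t)**2)/cos(t)**2

Explanation: The sign of the whole expression was flipped: the term (sin(t)**2 + cos(t)**2)/cos(t)**2 was incorrectly written as -(sin(t)**2 + cos(t)**2)/cos(t)**2
The later steps are derived from this incorrect expression, so the error originates in Step 2.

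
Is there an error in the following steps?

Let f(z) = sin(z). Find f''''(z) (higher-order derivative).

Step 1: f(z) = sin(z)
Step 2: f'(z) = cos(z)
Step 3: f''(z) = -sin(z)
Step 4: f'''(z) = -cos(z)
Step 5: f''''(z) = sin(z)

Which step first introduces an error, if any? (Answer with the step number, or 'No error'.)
No error

All steps in this derivation are correct.
The final answer f''''(z) = sin(z) is valid.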